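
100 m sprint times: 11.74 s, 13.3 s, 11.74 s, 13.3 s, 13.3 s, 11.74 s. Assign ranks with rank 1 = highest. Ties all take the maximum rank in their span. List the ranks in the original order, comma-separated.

6, 3, 6, 3, 3, 6

Sorted (descending): 13.3, 13.3, 13.3, 11.74, 11.74, 11.74
The 3 values of 13.3 occupy positions 1–3 → each gets rank 3.
The 3 values of 11.74 occupy positions 4–6 → each gets rank 6.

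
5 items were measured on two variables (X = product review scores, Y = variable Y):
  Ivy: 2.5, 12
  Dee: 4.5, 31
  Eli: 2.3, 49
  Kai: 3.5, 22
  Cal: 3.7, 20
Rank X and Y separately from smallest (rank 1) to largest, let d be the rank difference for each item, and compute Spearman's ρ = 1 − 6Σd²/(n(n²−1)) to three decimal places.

-0.100

Ranks of variable 1: 2, 5, 1, 3, 4
Ranks of variable 2: 1, 4, 5, 3, 2
d = r₁ − r₂: 1, 1, -4, 0, 2
d²: 1, 1, 16, 0, 4; Σd² = 22
ρ = 1 − 6·22/(5·24) = 1 − 132/120 = -0.100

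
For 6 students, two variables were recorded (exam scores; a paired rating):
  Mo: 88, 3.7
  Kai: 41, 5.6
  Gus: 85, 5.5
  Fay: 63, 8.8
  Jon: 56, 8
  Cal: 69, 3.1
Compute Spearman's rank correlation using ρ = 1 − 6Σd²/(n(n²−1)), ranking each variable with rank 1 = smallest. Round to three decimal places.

-0.600

Ranks of variable 1: 6, 1, 5, 3, 2, 4
Ranks of variable 2: 2, 4, 3, 6, 5, 1
d = r₁ − r₂: 4, -3, 2, -3, -3, 3
d²: 16, 9, 4, 9, 9, 9; Σd² = 56
ρ = 1 − 6·56/(6·35) = 1 − 336/210 = -0.600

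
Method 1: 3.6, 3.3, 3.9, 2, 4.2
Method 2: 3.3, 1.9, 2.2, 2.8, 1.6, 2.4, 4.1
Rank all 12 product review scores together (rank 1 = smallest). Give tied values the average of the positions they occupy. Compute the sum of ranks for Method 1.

41.5

Sorted (ascending): 1.6, 1.9, 2, 2.2, 2.4, 2.8, 3.3, 3.3, 3.6, 3.9, 4.1, 4.2
The 2 values of 3.3 occupy positions 7–8 → average rank (7+8)/2 = 7.5.
Method 1 values → pooled ranks: 3.6→9, 3.3→7.5, 3.9→10, 2→3, 4.2→12
Rank sum = 9 + 7.5 + 10 + 3 + 12 = 41.5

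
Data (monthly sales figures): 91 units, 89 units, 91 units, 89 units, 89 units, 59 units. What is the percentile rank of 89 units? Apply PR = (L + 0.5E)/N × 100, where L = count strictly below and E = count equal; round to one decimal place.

N = 6.
Strictly below 89: 1. Equal to 89: 3.
PR = (1 + 0.5·3)/6 × 100 = 41.7

41.7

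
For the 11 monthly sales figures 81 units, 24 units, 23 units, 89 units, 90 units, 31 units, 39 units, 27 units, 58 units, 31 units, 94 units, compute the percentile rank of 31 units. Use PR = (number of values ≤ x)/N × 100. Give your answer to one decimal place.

45.5

N = 11.
Strictly below 31: 3. Equal to 31: 2.
PR = 5/11 × 100 = 45.5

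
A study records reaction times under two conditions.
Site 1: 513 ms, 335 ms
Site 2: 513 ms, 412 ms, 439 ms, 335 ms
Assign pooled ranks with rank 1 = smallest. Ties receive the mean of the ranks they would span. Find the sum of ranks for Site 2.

14

Sorted (ascending): 335, 335, 412, 439, 513, 513
The 2 values of 335 occupy positions 1–2 → average rank (1+2)/2 = 1.5.
The 2 values of 513 occupy positions 5–6 → average rank (5+6)/2 = 5.5.
Site 2 values → pooled ranks: 513→5.5, 412→3, 439→4, 335→1.5
Rank sum = 5.5 + 3 + 4 + 1.5 = 14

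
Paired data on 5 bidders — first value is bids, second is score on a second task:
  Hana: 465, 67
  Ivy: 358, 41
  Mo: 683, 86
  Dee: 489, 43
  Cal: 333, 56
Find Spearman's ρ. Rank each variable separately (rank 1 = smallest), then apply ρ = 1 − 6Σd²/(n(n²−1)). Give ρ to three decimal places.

0.500

Ranks of variable 1: 3, 2, 5, 4, 1
Ranks of variable 2: 4, 1, 5, 2, 3
d = r₁ − r₂: -1, 1, 0, 2, -2
d²: 1, 1, 0, 4, 4; Σd² = 10
ρ = 1 − 6·10/(5·24) = 1 − 60/120 = 0.500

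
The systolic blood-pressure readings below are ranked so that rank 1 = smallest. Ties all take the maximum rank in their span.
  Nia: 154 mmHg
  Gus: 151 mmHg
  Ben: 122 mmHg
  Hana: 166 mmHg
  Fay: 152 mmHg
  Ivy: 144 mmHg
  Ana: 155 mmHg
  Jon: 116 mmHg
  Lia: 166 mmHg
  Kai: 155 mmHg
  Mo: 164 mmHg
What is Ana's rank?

Sorted (ascending): 116, 122, 144, 151, 152, 154, 155, 155, 164, 166, 166
The 2 values of 155 occupy positions 7–8 → each gets rank 8.
The 2 values of 166 occupy positions 10–11 → each gets rank 11.
Ana has value 155 mmHg → rank 8.

8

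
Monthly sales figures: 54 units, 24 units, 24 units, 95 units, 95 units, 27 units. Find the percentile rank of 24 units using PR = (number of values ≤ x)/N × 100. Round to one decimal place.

33.3

N = 6.
Strictly below 24: 0. Equal to 24: 2.
PR = 2/6 × 100 = 33.3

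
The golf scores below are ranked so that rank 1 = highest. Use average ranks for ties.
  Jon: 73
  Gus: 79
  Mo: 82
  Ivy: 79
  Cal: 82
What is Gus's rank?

3.5

Sorted (descending): 82, 82, 79, 79, 73
The 2 values of 82 occupy positions 1–2 → average rank (1+2)/2 = 1.5.
The 2 values of 79 occupy positions 3–4 → average rank (3+4)/2 = 3.5.
Gus has value 79 → rank 3.5.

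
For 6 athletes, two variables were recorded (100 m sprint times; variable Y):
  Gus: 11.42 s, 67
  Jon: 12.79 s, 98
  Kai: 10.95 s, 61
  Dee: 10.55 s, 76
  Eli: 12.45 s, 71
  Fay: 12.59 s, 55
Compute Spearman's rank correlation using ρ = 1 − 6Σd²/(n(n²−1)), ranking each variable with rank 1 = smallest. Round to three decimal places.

0.086

Ranks of variable 1: 3, 6, 2, 1, 4, 5
Ranks of variable 2: 3, 6, 2, 5, 4, 1
d = r₁ − r₂: 0, 0, 0, -4, 0, 4
d²: 0, 0, 0, 16, 0, 16; Σd² = 32
ρ = 1 − 6·32/(6·35) = 1 − 192/210 = 0.086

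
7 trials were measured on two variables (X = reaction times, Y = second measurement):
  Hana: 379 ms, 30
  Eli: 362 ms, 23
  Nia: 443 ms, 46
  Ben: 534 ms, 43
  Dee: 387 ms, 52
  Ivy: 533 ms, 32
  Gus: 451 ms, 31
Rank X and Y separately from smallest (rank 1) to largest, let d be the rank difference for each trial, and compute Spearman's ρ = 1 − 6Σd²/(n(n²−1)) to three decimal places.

0.429

Ranks of variable 1: 2, 1, 4, 7, 3, 6, 5
Ranks of variable 2: 2, 1, 6, 5, 7, 4, 3
d = r₁ − r₂: 0, 0, -2, 2, -4, 2, 2
d²: 0, 0, 4, 4, 16, 4, 4; Σd² = 32
ρ = 1 − 6·32/(7·48) = 1 − 192/336 = 0.429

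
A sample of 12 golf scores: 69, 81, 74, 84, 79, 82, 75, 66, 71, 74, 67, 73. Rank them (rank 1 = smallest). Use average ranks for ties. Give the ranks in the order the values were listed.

Sorted (ascending): 66, 67, 69, 71, 73, 74, 74, 75, 79, 81, 82, 84
The 2 values of 74 occupy positions 6–7 → average rank (6+7)/2 = 6.5.

3, 10, 6.5, 12, 9, 11, 8, 1, 4, 6.5, 2, 5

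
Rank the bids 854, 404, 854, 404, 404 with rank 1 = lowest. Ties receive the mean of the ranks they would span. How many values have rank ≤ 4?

3

Sorted (ascending): 404, 404, 404, 854, 854
The 3 values of 404 occupy positions 1–3 → average rank 2.
The 2 values of 854 occupy positions 4–5 → average rank (4+5)/2 = 4.5.
Ranks ≤ 4: {2, 2, 2} → 3 values.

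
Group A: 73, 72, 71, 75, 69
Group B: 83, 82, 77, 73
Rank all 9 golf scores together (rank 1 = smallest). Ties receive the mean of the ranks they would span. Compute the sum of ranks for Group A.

Sorted (ascending): 69, 71, 72, 73, 73, 75, 77, 82, 83
The 2 values of 73 occupy positions 4–5 → average rank (4+5)/2 = 4.5.
Group A values → pooled ranks: 73→4.5, 72→3, 71→2, 75→6, 69→1
Rank sum = 4.5 + 3 + 2 + 6 + 1 = 16.5

16.5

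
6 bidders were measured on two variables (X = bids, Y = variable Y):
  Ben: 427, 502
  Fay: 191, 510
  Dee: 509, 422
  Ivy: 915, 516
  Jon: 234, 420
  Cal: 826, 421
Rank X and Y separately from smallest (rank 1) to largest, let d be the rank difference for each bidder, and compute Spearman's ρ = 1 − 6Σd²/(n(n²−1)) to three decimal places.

0.200

Ranks of variable 1: 3, 1, 4, 6, 2, 5
Ranks of variable 2: 4, 5, 3, 6, 1, 2
d = r₁ − r₂: -1, -4, 1, 0, 1, 3
d²: 1, 16, 1, 0, 1, 9; Σd² = 28
ρ = 1 − 6·28/(6·35) = 1 − 168/210 = 0.200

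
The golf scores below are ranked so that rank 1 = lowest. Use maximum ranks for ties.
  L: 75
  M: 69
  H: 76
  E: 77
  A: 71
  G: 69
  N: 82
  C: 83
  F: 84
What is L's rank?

4

Sorted (ascending): 69, 69, 71, 75, 76, 77, 82, 83, 84
The 2 values of 69 occupy positions 1–2 → each gets rank 2.
L has value 75 → rank 4.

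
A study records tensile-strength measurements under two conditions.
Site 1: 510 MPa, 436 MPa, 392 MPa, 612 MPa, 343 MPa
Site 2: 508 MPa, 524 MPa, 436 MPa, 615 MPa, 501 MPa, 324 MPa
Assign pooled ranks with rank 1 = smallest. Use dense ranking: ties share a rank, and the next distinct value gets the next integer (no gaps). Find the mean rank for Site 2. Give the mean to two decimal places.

Sorted (ascending): 324, 343, 392, 436, 436, 501, 508, 510, 524, 612, 615
The 2 values of 436 share dense rank 4.
Remaining distinct values take the next consecutive integers.
Site 2 values → pooled ranks: 508→6, 524→8, 436→4, 615→10, 501→5, 324→1
Mean rank = (6 + 8 + 4 + 10 + 5 + 1) / 6 = 5.67

5.67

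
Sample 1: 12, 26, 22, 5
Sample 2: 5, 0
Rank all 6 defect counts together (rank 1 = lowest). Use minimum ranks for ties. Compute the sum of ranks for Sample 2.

Sorted (ascending): 0, 5, 5, 12, 22, 26
The 2 values of 5 occupy positions 2–3 → each gets rank 2.
Sample 2 values → pooled ranks: 5→2, 0→1
Rank sum = 2 + 1 = 3

3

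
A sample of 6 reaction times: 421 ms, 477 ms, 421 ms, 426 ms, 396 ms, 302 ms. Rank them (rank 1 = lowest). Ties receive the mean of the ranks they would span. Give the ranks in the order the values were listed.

Sorted (ascending): 302, 396, 421, 421, 426, 477
The 2 values of 421 occupy positions 3–4 → average rank (3+4)/2 = 3.5.

3.5, 6, 3.5, 5, 2, 1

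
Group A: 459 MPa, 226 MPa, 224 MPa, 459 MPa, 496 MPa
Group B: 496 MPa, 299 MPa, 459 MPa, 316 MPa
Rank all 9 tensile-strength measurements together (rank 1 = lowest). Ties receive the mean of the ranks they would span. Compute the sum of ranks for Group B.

Sorted (ascending): 224, 226, 299, 316, 459, 459, 459, 496, 496
The 3 values of 459 occupy positions 5–7 → average rank 6.
The 2 values of 496 occupy positions 8–9 → average rank (8+9)/2 = 8.5.
Group B values → pooled ranks: 496→8.5, 299→3, 459→6, 316→4
Rank sum = 8.5 + 3 + 6 + 4 = 21.5

21.5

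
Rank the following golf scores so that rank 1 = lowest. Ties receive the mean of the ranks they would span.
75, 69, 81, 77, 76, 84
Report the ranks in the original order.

2, 1, 5, 4, 3, 6

Sorted (ascending): 69, 75, 76, 77, 81, 84
No ties — each value takes its position as its rank.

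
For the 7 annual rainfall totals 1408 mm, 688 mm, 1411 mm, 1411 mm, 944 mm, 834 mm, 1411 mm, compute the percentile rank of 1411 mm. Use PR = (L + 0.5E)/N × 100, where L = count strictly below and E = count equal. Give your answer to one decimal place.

N = 7.
Strictly below 1411: 4. Equal to 1411: 3.
PR = (4 + 0.5·3)/7 × 100 = 78.6

78.6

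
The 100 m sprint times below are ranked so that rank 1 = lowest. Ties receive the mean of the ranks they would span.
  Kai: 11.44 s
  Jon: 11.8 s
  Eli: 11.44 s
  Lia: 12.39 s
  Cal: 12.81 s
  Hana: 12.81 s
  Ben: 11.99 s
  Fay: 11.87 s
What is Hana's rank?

7.5

Sorted (ascending): 11.44, 11.44, 11.8, 11.87, 11.99, 12.39, 12.81, 12.81
The 2 values of 11.44 occupy positions 1–2 → average rank (1+2)/2 = 1.5.
The 2 values of 12.81 occupy positions 7–8 → average rank (7+8)/2 = 7.5.
Hana has value 12.81 s → rank 7.5.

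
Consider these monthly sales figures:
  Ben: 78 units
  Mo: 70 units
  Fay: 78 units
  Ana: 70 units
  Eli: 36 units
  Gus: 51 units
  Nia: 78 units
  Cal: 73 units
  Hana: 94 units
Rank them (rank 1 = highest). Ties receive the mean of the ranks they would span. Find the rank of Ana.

6.5

Sorted (descending): 94, 78, 78, 78, 73, 70, 70, 51, 36
The 3 values of 78 occupy positions 2–4 → average rank 3.
The 2 values of 70 occupy positions 6–7 → average rank (6+7)/2 = 6.5.
Ana has value 70 units → rank 6.5.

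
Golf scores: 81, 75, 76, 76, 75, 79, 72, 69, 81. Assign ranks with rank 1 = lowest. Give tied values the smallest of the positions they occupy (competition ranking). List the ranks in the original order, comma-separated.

Sorted (ascending): 69, 72, 75, 75, 76, 76, 79, 81, 81
The 2 values of 75 occupy positions 3–4 → each gets rank 3.
The 2 values of 76 occupy positions 5–6 → each gets rank 5.
The 2 values of 81 occupy positions 8–9 → each gets rank 8.

8, 3, 5, 5, 3, 7, 2, 1, 8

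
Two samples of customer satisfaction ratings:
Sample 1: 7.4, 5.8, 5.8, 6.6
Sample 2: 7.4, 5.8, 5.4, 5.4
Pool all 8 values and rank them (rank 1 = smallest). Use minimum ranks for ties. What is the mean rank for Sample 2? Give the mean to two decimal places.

3.00

Sorted (ascending): 5.4, 5.4, 5.8, 5.8, 5.8, 6.6, 7.4, 7.4
The 2 values of 5.4 occupy positions 1–2 → each gets rank 1.
The 3 values of 5.8 occupy positions 3–5 → each gets rank 3.
The 2 values of 7.4 occupy positions 7–8 → each gets rank 7.
Sample 2 values → pooled ranks: 7.4→7, 5.8→3, 5.4→1, 5.4→1
Mean rank = (7 + 3 + 1 + 1) / 4 = 3.00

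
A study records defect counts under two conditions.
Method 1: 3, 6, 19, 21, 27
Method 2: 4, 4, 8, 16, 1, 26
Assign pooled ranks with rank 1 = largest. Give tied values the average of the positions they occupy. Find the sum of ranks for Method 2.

41

Sorted (descending): 27, 26, 21, 19, 16, 8, 6, 4, 4, 3, 1
The 2 values of 4 occupy positions 8–9 → average rank (8+9)/2 = 8.5.
Method 2 values → pooled ranks: 4→8.5, 4→8.5, 8→6, 16→5, 1→11, 26→2
Rank sum = 8.5 + 8.5 + 6 + 5 + 11 + 2 = 41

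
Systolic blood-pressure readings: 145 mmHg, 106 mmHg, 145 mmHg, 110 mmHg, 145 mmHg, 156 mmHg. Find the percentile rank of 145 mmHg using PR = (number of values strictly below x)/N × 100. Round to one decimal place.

33.3

N = 6.
Strictly below 145: 2. Equal to 145: 3.
PR = 2/6 × 100 = 33.3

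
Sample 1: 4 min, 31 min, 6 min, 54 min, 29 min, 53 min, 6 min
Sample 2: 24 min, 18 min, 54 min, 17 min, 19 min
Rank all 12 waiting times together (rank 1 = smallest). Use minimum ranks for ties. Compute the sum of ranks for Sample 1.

43

Sorted (ascending): 4, 6, 6, 17, 18, 19, 24, 29, 31, 53, 54, 54
The 2 values of 6 occupy positions 2–3 → each gets rank 2.
The 2 values of 54 occupy positions 11–12 → each gets rank 11.
Sample 1 values → pooled ranks: 4→1, 31→9, 6→2, 54→11, 29→8, 53→10, 6→2
Rank sum = 1 + 9 + 2 + 11 + 8 + 10 + 2 = 43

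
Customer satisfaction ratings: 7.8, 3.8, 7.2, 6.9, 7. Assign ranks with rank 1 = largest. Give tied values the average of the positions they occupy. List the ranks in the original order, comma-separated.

1, 5, 2, 4, 3

Sorted (descending): 7.8, 7.2, 7, 6.9, 3.8
No ties — each value takes its position as its rank.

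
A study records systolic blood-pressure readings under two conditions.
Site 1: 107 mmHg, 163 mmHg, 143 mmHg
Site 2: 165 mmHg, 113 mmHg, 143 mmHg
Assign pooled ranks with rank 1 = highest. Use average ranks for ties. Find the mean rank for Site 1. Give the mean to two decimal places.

3.83

Sorted (descending): 165, 163, 143, 143, 113, 107
The 2 values of 143 occupy positions 3–4 → average rank (3+4)/2 = 3.5.
Site 1 values → pooled ranks: 107→6, 163→2, 143→3.5
Mean rank = (6 + 2 + 3.5) / 3 = 3.83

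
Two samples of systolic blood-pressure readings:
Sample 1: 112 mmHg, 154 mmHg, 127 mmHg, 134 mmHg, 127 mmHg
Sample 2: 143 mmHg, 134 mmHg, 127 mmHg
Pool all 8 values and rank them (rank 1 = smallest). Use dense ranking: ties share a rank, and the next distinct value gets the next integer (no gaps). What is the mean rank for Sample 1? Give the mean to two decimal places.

2.60

Sorted (ascending): 112, 127, 127, 127, 134, 134, 143, 154
The 3 values of 127 share dense rank 2.
The 2 values of 134 share dense rank 3.
Remaining distinct values take the next consecutive integers.
Sample 1 values → pooled ranks: 112→1, 154→5, 127→2, 134→3, 127→2
Mean rank = (1 + 5 + 2 + 3 + 2) / 5 = 2.60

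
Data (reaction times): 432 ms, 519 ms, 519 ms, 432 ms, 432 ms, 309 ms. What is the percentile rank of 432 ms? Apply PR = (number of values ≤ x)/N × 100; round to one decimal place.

N = 6.
Strictly below 432: 1. Equal to 432: 3.
PR = 4/6 × 100 = 66.7

66.7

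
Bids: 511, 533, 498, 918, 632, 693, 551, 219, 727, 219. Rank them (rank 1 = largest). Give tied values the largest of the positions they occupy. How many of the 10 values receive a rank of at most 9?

Sorted (descending): 918, 727, 693, 632, 551, 533, 511, 498, 219, 219
The 2 values of 219 occupy positions 9–10 → each gets rank 10.
Ranks ≤ 9: {1, 2, 3, 4, 5, 6, 7, 8} → 8 values.

8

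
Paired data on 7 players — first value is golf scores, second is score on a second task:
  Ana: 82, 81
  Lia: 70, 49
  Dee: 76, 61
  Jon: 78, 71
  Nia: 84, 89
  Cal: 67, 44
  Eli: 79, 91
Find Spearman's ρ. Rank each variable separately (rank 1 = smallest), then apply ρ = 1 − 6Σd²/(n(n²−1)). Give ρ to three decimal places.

Ranks of variable 1: 6, 2, 3, 4, 7, 1, 5
Ranks of variable 2: 5, 2, 3, 4, 6, 1, 7
d = r₁ − r₂: 1, 0, 0, 0, 1, 0, -2
d²: 1, 0, 0, 0, 1, 0, 4; Σd² = 6
ρ = 1 − 6·6/(7·48) = 1 − 36/336 = 0.893

0.893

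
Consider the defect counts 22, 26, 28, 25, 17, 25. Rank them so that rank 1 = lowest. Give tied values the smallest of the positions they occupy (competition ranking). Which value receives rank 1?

17

Sorted (ascending): 17, 22, 25, 25, 26, 28
The 2 values of 25 occupy positions 3–4 → each gets rank 3.
Rank 1 → value 17.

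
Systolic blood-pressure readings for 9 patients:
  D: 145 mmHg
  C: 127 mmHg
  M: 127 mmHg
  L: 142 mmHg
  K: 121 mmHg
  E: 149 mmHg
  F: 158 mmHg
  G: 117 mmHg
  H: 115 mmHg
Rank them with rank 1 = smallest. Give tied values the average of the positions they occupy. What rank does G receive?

2

Sorted (ascending): 115, 117, 121, 127, 127, 142, 145, 149, 158
The 2 values of 127 occupy positions 4–5 → average rank (4+5)/2 = 4.5.
G has value 117 mmHg → rank 2.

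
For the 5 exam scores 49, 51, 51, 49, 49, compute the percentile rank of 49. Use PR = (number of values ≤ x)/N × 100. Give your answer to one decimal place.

N = 5.
Strictly below 49: 0. Equal to 49: 3.
PR = 3/5 × 100 = 60.0

60.0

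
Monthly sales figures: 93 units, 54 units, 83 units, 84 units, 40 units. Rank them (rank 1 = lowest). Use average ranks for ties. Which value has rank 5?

Sorted (ascending): 40, 54, 83, 84, 93
No ties — each value takes its position as its rank.
Rank 5 → value 93.

93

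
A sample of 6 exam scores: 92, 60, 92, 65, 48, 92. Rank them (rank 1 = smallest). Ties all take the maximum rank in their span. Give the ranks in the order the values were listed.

6, 2, 6, 3, 1, 6

Sorted (ascending): 48, 60, 65, 92, 92, 92
The 3 values of 92 occupy positions 4–6 → each gets rank 6.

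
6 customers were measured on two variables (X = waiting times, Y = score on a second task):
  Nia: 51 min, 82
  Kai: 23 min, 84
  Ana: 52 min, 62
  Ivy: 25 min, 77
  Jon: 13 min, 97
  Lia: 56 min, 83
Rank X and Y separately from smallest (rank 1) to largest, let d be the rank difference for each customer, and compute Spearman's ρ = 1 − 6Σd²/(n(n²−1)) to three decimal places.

-0.600

Ranks of variable 1: 4, 2, 5, 3, 1, 6
Ranks of variable 2: 3, 5, 1, 2, 6, 4
d = r₁ − r₂: 1, -3, 4, 1, -5, 2
d²: 1, 9, 16, 1, 25, 4; Σd² = 56
ρ = 1 − 6·56/(6·35) = 1 − 336/210 = -0.600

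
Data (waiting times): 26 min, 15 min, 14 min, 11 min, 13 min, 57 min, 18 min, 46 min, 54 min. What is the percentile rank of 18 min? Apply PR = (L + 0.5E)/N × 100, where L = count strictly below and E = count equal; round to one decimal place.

N = 9.
Strictly below 18: 4. Equal to 18: 1.
PR = (4 + 0.5·1)/9 × 100 = 50.0

50.0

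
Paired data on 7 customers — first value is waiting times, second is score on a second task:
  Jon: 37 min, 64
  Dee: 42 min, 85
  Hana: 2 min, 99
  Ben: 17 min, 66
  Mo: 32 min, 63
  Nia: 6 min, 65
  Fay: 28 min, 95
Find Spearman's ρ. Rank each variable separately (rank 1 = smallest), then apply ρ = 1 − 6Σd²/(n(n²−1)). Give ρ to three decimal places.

Ranks of variable 1: 6, 7, 1, 3, 5, 2, 4
Ranks of variable 2: 2, 5, 7, 4, 1, 3, 6
d = r₁ − r₂: 4, 2, -6, -1, 4, -1, -2
d²: 16, 4, 36, 1, 16, 1, 4; Σd² = 78
ρ = 1 − 6·78/(7·48) = 1 − 468/336 = -0.393

-0.393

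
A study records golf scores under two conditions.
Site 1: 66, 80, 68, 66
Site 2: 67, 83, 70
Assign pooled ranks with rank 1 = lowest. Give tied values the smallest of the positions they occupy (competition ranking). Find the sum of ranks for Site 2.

15

Sorted (ascending): 66, 66, 67, 68, 70, 80, 83
The 2 values of 66 occupy positions 1–2 → each gets rank 1.
Site 2 values → pooled ranks: 67→3, 83→7, 70→5
Rank sum = 3 + 7 + 5 = 15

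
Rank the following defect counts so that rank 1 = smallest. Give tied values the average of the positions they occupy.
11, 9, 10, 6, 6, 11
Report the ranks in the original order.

5.5, 3, 4, 1.5, 1.5, 5.5

Sorted (ascending): 6, 6, 9, 10, 11, 11
The 2 values of 6 occupy positions 1–2 → average rank (1+2)/2 = 1.5.
The 2 values of 11 occupy positions 5–6 → average rank (5+6)/2 = 5.5.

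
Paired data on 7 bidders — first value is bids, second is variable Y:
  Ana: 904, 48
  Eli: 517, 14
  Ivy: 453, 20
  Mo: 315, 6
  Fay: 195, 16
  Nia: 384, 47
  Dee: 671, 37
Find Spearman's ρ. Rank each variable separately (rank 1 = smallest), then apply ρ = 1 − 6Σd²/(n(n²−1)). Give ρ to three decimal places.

0.571

Ranks of variable 1: 7, 5, 4, 2, 1, 3, 6
Ranks of variable 2: 7, 2, 4, 1, 3, 6, 5
d = r₁ − r₂: 0, 3, 0, 1, -2, -3, 1
d²: 0, 9, 0, 1, 4, 9, 1; Σd² = 24
ρ = 1 − 6·24/(7·48) = 1 − 144/336 = 0.571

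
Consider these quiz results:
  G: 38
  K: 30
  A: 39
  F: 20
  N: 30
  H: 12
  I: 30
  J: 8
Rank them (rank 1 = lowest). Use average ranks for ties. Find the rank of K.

5

Sorted (ascending): 8, 12, 20, 30, 30, 30, 38, 39
The 3 values of 30 occupy positions 4–6 → average rank 5.
K has value 30 → rank 5.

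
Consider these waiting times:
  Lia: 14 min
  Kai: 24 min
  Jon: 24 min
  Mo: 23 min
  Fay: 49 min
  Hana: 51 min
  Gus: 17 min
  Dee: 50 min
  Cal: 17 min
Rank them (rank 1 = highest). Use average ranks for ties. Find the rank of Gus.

7.5

Sorted (descending): 51, 50, 49, 24, 24, 23, 17, 17, 14
The 2 values of 24 occupy positions 4–5 → average rank (4+5)/2 = 4.5.
The 2 values of 17 occupy positions 7–8 → average rank (7+8)/2 = 7.5.
Gus has value 17 min → rank 7.5.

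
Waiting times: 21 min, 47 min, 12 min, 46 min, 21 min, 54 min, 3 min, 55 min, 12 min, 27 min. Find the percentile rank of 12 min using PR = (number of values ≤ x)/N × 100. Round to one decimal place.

N = 10.
Strictly below 12: 1. Equal to 12: 2.
PR = 3/10 × 100 = 30.0

30.0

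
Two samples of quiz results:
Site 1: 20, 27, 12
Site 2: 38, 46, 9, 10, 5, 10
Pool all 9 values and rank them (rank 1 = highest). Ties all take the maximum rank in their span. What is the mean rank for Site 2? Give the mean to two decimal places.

Sorted (descending): 46, 38, 27, 20, 12, 10, 10, 9, 5
The 2 values of 10 occupy positions 6–7 → each gets rank 7.
Site 2 values → pooled ranks: 38→2, 46→1, 9→8, 10→7, 5→9, 10→7
Mean rank = (2 + 1 + 8 + 7 + 9 + 7) / 6 = 5.67

5.67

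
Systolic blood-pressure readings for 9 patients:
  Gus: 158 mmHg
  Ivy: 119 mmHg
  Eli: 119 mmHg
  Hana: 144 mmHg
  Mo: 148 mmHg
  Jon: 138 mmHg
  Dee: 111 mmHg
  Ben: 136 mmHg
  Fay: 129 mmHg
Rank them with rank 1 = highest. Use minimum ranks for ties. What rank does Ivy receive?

Sorted (descending): 158, 148, 144, 138, 136, 129, 119, 119, 111
The 2 values of 119 occupy positions 7–8 → each gets rank 7.
Ivy has value 119 mmHg → rank 7.

7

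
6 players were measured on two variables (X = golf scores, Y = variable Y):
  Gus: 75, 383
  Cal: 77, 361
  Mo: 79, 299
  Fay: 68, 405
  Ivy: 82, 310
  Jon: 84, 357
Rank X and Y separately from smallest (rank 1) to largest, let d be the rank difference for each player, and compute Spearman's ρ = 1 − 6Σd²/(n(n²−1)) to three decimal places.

Ranks of variable 1: 2, 3, 4, 1, 5, 6
Ranks of variable 2: 5, 4, 1, 6, 2, 3
d = r₁ − r₂: -3, -1, 3, -5, 3, 3
d²: 9, 1, 9, 25, 9, 9; Σd² = 62
ρ = 1 − 6·62/(6·35) = 1 − 372/210 = -0.771

-0.771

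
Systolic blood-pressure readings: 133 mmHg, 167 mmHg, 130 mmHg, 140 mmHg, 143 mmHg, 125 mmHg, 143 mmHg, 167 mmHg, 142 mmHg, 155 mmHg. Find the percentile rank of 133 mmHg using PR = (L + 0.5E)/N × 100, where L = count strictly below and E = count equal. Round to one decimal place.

N = 10.
Strictly below 133: 2. Equal to 133: 1.
PR = (2 + 0.5·1)/10 × 100 = 25.0

25.0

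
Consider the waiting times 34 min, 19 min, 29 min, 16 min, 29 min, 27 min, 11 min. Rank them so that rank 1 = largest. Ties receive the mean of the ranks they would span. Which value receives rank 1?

Sorted (descending): 34, 29, 29, 27, 19, 16, 11
The 2 values of 29 occupy positions 2–3 → average rank (2+3)/2 = 2.5.
Rank 1 → value 34.

34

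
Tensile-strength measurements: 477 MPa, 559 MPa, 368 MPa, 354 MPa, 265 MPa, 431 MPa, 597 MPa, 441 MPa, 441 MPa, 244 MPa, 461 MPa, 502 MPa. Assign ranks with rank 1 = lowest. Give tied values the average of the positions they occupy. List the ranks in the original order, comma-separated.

9, 11, 4, 3, 2, 5, 12, 6.5, 6.5, 1, 8, 10

Sorted (ascending): 244, 265, 354, 368, 431, 441, 441, 461, 477, 502, 559, 597
The 2 values of 441 occupy positions 6–7 → average rank (6+7)/2 = 6.5.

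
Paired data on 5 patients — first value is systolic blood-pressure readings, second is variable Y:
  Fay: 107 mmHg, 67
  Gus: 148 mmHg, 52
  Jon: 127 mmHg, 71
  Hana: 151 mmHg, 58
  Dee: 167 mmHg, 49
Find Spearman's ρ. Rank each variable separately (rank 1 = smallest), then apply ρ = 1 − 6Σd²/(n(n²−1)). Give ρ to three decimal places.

-0.800

Ranks of variable 1: 1, 3, 2, 4, 5
Ranks of variable 2: 4, 2, 5, 3, 1
d = r₁ − r₂: -3, 1, -3, 1, 4
d²: 9, 1, 9, 1, 16; Σd² = 36
ρ = 1 − 6·36/(5·24) = 1 − 216/120 = -0.800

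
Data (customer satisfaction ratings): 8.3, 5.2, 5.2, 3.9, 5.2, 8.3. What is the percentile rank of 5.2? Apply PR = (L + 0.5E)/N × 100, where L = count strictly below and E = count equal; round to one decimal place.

N = 6.
Strictly below 5.2: 1. Equal to 5.2: 3.
PR = (1 + 0.5·3)/6 × 100 = 41.7

41.7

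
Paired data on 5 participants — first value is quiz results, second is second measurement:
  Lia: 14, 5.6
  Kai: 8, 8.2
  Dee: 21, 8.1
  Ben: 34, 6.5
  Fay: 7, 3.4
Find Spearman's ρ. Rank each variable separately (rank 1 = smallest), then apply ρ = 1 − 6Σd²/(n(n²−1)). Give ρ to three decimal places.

0.300

Ranks of variable 1: 3, 2, 4, 5, 1
Ranks of variable 2: 2, 5, 4, 3, 1
d = r₁ − r₂: 1, -3, 0, 2, 0
d²: 1, 9, 0, 4, 0; Σd² = 14
ρ = 1 − 6·14/(5·24) = 1 − 84/120 = 0.300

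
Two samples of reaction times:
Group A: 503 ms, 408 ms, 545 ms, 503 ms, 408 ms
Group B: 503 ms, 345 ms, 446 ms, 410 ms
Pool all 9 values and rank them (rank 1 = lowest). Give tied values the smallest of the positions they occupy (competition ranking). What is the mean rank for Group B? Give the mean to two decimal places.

4.00

Sorted (ascending): 345, 408, 408, 410, 446, 503, 503, 503, 545
The 2 values of 408 occupy positions 2–3 → each gets rank 2.
The 3 values of 503 occupy positions 6–8 → each gets rank 6.
Group B values → pooled ranks: 503→6, 345→1, 446→5, 410→4
Mean rank = (6 + 1 + 5 + 4) / 4 = 4.00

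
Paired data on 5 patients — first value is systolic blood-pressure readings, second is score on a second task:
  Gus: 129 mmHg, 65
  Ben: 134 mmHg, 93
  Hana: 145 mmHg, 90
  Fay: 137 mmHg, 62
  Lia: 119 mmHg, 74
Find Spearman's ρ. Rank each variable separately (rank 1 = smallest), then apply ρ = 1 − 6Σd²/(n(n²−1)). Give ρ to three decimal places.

Ranks of variable 1: 2, 3, 5, 4, 1
Ranks of variable 2: 2, 5, 4, 1, 3
d = r₁ − r₂: 0, -2, 1, 3, -2
d²: 0, 4, 1, 9, 4; Σd² = 18
ρ = 1 − 6·18/(5·24) = 1 − 108/120 = 0.100

0.100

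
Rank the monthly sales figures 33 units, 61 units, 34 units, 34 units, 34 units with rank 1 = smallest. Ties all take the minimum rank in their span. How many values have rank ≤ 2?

4

Sorted (ascending): 33, 34, 34, 34, 61
The 3 values of 34 occupy positions 2–4 → each gets rank 2.
Ranks ≤ 2: {1, 2, 2, 2} → 4 values.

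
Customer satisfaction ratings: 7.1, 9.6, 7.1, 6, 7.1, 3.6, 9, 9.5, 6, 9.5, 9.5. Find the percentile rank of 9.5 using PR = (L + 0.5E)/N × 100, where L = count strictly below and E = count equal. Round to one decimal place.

77.3

N = 11.
Strictly below 9.5: 7. Equal to 9.5: 3.
PR = (7 + 0.5·3)/11 × 100 = 77.3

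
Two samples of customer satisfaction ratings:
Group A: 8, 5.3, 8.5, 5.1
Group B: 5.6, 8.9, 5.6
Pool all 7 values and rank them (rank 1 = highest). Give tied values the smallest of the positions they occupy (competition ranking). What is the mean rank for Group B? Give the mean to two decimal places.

3.00

Sorted (descending): 8.9, 8.5, 8, 5.6, 5.6, 5.3, 5.1
The 2 values of 5.6 occupy positions 4–5 → each gets rank 4.
Group B values → pooled ranks: 5.6→4, 8.9→1, 5.6→4
Mean rank = (4 + 1 + 4) / 3 = 3.00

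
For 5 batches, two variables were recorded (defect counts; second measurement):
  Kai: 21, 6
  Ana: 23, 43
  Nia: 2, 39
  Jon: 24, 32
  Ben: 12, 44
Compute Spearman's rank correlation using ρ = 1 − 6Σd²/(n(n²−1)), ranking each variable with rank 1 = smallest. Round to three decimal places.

-0.300

Ranks of variable 1: 3, 4, 1, 5, 2
Ranks of variable 2: 1, 4, 3, 2, 5
d = r₁ − r₂: 2, 0, -2, 3, -3
d²: 4, 0, 4, 9, 9; Σd² = 26
ρ = 1 − 6·26/(5·24) = 1 − 156/120 = -0.300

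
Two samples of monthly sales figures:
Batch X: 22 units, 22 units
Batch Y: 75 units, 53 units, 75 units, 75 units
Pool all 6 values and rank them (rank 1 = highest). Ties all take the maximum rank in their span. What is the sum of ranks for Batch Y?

13

Sorted (descending): 75, 75, 75, 53, 22, 22
The 3 values of 75 occupy positions 1–3 → each gets rank 3.
The 2 values of 22 occupy positions 5–6 → each gets rank 6.
Batch Y values → pooled ranks: 75→3, 53→4, 75→3, 75→3
Rank sum = 3 + 4 + 3 + 3 = 13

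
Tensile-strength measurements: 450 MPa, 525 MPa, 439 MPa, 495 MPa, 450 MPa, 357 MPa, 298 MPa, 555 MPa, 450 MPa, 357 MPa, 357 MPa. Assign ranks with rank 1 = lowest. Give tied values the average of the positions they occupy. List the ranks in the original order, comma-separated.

Sorted (ascending): 298, 357, 357, 357, 439, 450, 450, 450, 495, 525, 555
The 3 values of 357 occupy positions 2–4 → average rank 3.
The 3 values of 450 occupy positions 6–8 → average rank 7.

7, 10, 5, 9, 7, 3, 1, 11, 7, 3, 3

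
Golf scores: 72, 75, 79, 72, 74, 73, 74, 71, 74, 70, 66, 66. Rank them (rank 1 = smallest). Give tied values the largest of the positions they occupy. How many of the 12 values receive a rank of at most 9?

7

Sorted (ascending): 66, 66, 70, 71, 72, 72, 73, 74, 74, 74, 75, 79
The 2 values of 66 occupy positions 1–2 → each gets rank 2.
The 2 values of 72 occupy positions 5–6 → each gets rank 6.
The 3 values of 74 occupy positions 8–10 → each gets rank 10.
Ranks ≤ 9: {2, 2, 3, 4, 6, 6, 7} → 7 values.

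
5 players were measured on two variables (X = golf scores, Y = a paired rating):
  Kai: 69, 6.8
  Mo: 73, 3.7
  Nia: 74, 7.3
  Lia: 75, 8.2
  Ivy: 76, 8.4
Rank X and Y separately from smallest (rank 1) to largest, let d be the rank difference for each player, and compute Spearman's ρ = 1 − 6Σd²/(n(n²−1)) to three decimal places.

Ranks of variable 1: 1, 2, 3, 4, 5
Ranks of variable 2: 2, 1, 3, 4, 5
d = r₁ − r₂: -1, 1, 0, 0, 0
d²: 1, 1, 0, 0, 0; Σd² = 2
ρ = 1 − 6·2/(5·24) = 1 − 12/120 = 0.900

0.900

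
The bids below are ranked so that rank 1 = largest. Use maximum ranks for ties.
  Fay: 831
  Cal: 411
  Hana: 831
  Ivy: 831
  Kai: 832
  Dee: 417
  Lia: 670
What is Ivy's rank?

4

Sorted (descending): 832, 831, 831, 831, 670, 417, 411
The 3 values of 831 occupy positions 2–4 → each gets rank 4.
Ivy has value 831 → rank 4.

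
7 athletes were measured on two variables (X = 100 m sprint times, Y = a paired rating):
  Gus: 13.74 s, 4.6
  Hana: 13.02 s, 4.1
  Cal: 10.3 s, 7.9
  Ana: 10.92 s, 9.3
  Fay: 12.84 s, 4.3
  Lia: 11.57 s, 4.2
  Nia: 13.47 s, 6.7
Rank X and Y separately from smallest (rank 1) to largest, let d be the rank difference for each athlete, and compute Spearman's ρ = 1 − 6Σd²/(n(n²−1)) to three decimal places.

-0.393

Ranks of variable 1: 7, 5, 1, 2, 4, 3, 6
Ranks of variable 2: 4, 1, 6, 7, 3, 2, 5
d = r₁ − r₂: 3, 4, -5, -5, 1, 1, 1
d²: 9, 16, 25, 25, 1, 1, 1; Σd² = 78
ρ = 1 − 6·78/(7·48) = 1 − 468/336 = -0.393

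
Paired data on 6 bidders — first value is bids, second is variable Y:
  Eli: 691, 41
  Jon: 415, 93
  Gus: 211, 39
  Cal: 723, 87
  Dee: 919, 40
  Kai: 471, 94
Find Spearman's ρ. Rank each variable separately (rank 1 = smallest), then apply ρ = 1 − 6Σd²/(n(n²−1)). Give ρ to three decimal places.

-0.029

Ranks of variable 1: 4, 2, 1, 5, 6, 3
Ranks of variable 2: 3, 5, 1, 4, 2, 6
d = r₁ − r₂: 1, -3, 0, 1, 4, -3
d²: 1, 9, 0, 1, 16, 9; Σd² = 36
ρ = 1 − 6·36/(6·35) = 1 − 216/210 = -0.029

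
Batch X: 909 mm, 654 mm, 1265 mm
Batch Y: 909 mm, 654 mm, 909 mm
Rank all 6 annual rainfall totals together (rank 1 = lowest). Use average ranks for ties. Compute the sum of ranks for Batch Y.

Sorted (ascending): 654, 654, 909, 909, 909, 1265
The 2 values of 654 occupy positions 1–2 → average rank (1+2)/2 = 1.5.
The 3 values of 909 occupy positions 3–5 → average rank 4.
Batch Y values → pooled ranks: 909→4, 654→1.5, 909→4
Rank sum = 4 + 1.5 + 4 = 9.5

9.5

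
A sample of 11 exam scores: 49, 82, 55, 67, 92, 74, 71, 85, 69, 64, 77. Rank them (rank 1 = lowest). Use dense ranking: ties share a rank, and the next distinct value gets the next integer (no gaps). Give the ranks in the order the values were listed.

1, 9, 2, 4, 11, 7, 6, 10, 5, 3, 8

Sorted (ascending): 49, 55, 64, 67, 69, 71, 74, 77, 82, 85, 92
No ties — each value takes its position as its rank.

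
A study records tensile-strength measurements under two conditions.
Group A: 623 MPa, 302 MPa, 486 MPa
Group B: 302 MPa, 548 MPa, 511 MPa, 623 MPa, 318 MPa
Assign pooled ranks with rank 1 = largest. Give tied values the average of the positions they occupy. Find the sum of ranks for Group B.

Sorted (descending): 623, 623, 548, 511, 486, 318, 302, 302
The 2 values of 623 occupy positions 1–2 → average rank (1+2)/2 = 1.5.
The 2 values of 302 occupy positions 7–8 → average rank (7+8)/2 = 7.5.
Group B values → pooled ranks: 302→7.5, 548→3, 511→4, 623→1.5, 318→6
Rank sum = 7.5 + 3 + 4 + 1.5 + 6 = 22

22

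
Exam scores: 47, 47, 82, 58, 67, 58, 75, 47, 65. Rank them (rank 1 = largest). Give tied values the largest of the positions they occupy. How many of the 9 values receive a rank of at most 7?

6

Sorted (descending): 82, 75, 67, 65, 58, 58, 47, 47, 47
The 2 values of 58 occupy positions 5–6 → each gets rank 6.
The 3 values of 47 occupy positions 7–9 → each gets rank 9.
Ranks ≤ 7: {1, 2, 3, 4, 6, 6} → 6 values.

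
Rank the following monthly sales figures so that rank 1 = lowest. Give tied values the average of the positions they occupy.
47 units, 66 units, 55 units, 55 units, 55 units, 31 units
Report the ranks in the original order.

Sorted (ascending): 31, 47, 55, 55, 55, 66
The 3 values of 55 occupy positions 3–5 → average rank 4.

2, 6, 4, 4, 4, 1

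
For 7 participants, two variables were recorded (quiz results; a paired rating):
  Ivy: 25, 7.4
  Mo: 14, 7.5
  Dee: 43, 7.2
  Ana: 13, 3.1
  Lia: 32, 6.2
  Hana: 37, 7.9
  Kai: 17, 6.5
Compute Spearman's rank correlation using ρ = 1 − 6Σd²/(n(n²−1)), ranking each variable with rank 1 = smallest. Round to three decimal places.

0.357

Ranks of variable 1: 4, 2, 7, 1, 5, 6, 3
Ranks of variable 2: 5, 6, 4, 1, 2, 7, 3
d = r₁ − r₂: -1, -4, 3, 0, 3, -1, 0
d²: 1, 16, 9, 0, 9, 1, 0; Σd² = 36
ρ = 1 − 6·36/(7·48) = 1 − 216/336 = 0.357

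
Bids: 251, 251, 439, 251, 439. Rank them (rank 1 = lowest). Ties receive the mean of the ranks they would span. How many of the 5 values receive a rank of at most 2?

3

Sorted (ascending): 251, 251, 251, 439, 439
The 3 values of 251 occupy positions 1–3 → average rank 2.
The 2 values of 439 occupy positions 4–5 → average rank (4+5)/2 = 4.5.
Ranks ≤ 2: {2, 2, 2} → 3 values.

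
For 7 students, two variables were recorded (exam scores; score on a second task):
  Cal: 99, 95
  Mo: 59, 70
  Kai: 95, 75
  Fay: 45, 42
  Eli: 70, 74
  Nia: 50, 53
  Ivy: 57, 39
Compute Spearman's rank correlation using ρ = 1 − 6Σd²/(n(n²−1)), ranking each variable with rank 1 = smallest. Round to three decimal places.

0.893

Ranks of variable 1: 7, 4, 6, 1, 5, 2, 3
Ranks of variable 2: 7, 4, 6, 2, 5, 3, 1
d = r₁ − r₂: 0, 0, 0, -1, 0, -1, 2
d²: 0, 0, 0, 1, 0, 1, 4; Σd² = 6
ρ = 1 − 6·6/(7·48) = 1 − 36/336 = 0.893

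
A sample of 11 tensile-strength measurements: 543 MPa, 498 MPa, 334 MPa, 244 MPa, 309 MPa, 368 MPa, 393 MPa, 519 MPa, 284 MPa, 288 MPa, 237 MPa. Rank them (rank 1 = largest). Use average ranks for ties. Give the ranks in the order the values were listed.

Sorted (descending): 543, 519, 498, 393, 368, 334, 309, 288, 284, 244, 237
No ties — each value takes its position as its rank.

1, 3, 6, 10, 7, 5, 4, 2, 9, 8, 11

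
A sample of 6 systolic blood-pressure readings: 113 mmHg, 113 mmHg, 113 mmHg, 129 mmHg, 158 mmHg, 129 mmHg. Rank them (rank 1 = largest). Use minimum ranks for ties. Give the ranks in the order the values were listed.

4, 4, 4, 2, 1, 2

Sorted (descending): 158, 129, 129, 113, 113, 113
The 2 values of 129 occupy positions 2–3 → each gets rank 2.
The 3 values of 113 occupy positions 4–6 → each gets rank 4.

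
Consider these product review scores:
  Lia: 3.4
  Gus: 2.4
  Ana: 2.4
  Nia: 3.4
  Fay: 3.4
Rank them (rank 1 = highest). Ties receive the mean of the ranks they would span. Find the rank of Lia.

2

Sorted (descending): 3.4, 3.4, 3.4, 2.4, 2.4
The 3 values of 3.4 occupy positions 1–3 → average rank 2.
The 2 values of 2.4 occupy positions 4–5 → average rank (4+5)/2 = 4.5.
Lia has value 3.4 → rank 2.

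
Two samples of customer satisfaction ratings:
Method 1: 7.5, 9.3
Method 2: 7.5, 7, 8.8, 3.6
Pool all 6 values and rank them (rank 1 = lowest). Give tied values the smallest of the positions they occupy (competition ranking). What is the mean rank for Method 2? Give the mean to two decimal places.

Sorted (ascending): 3.6, 7, 7.5, 7.5, 8.8, 9.3
The 2 values of 7.5 occupy positions 3–4 → each gets rank 3.
Method 2 values → pooled ranks: 7.5→3, 7→2, 8.8→5, 3.6→1
Mean rank = (3 + 2 + 5 + 1) / 4 = 2.75

2.75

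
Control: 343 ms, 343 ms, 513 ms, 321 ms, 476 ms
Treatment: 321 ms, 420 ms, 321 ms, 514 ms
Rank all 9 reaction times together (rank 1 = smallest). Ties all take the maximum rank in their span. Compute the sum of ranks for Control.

Sorted (ascending): 321, 321, 321, 343, 343, 420, 476, 513, 514
The 3 values of 321 occupy positions 1–3 → each gets rank 3.
The 2 values of 343 occupy positions 4–5 → each gets rank 5.
Control values → pooled ranks: 343→5, 343→5, 513→8, 321→3, 476→7
Rank sum = 5 + 5 + 8 + 3 + 7 = 28

28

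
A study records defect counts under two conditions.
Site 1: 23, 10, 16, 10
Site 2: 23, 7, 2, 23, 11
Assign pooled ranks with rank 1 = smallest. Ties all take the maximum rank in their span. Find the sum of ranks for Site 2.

26

Sorted (ascending): 2, 7, 10, 10, 11, 16, 23, 23, 23
The 2 values of 10 occupy positions 3–4 → each gets rank 4.
The 3 values of 23 occupy positions 7–9 → each gets rank 9.
Site 2 values → pooled ranks: 23→9, 7→2, 2→1, 23→9, 11→5
Rank sum = 9 + 2 + 1 + 9 + 5 = 26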